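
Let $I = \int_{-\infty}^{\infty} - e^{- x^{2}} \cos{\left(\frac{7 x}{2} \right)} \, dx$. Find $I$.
$- \frac{\sqrt{\pi}}{e^{\frac{49}{16}}}$

Let $b$ denote the cosine frequency and define $I(b) = \int_{-\infty}^{\infty} - e^{- x^{2}} \cos{\left(b x \right)} \, dx$.

Differentiating under the integral sign,
$$I'(b) = \int_{-\infty}^{\infty} x e^{- x^{2}} \sin{\left(b x \right)} \, dx.$$

Integrate $\int_{-\infty}^{\infty} x \sin(b x)\, e^{- x^{2}}\, dx$ by parts with $u = \sin(b x)$ and $dv = x\, e^{- x^{2}}\, dx$, giving $v = - \frac{e^{- x^{2}}}{2}$. The boundary term vanishes and
$$\int_{-\infty}^{\infty} x \sin(b x)\, e^{- x^{2}}\, dx = \frac{b}{2} \int_{-\infty}^{\infty} \cos(b x)\, e^{- x^{2}}\, dx,$$
so $I'(b) = - \frac{b}{2}\, I(b)$.

This is a separable first-order ODE; solving with the initial condition $I(0) = \int_{-\infty}^{\infty} - e^{- x^{2}}\,dx = - \sqrt{\pi}$ gives
$$I(b) = - \sqrt{\pi} e^{- \frac{b^{2}}{4}}.$$

Setting $b = \frac{7}{2}$:
$$I = - \frac{\sqrt{\pi}}{e^{\frac{49}{16}}}.$$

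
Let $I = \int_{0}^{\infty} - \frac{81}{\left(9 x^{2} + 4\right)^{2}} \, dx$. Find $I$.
$- \frac{27 \pi}{32}$

Recall the elementary integral
$$J(a) = \int_{0}^{\infty} - \frac{1}{a^{2} + x^{2}} \, dx = - \frac{\pi}{2 a}.$$

Differentiating under the integral sign with respect to $a$,
$$\frac{dJ}{da} = \int_{0}^{\infty} \frac{2 a}{\left(a^{2} + x^{2}\right)^{2}} \, dx = \frac{\pi}{2 a^{2}},$$
so $\int_{0}^{\infty} - \frac{1}{\left(a^{2} + x^{2}\right)^{2}} \, dx = - \frac{\pi}{4 a^{3}}$.

Setting $a = \frac{2}{3}$:
$$I = - \frac{27 \pi}{32}.$$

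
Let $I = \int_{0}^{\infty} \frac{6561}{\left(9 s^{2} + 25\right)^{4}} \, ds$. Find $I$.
$\frac{2187 \pi}{500000}$

Begin with the known result
$$J(a) = \int_{0}^{\infty} \frac{1}{a^{2} + s^{2}} \, ds = \frac{\pi}{2 a}.$$

Differentiating under the integral sign with respect to $a$,
$$\frac{dJ}{da} = \int_{0}^{\infty} - \frac{2 a}{\left(a^{2} + s^{2}\right)^{2}} \, ds = - \frac{\pi}{2 a^{2}},$$
so $\int_{0}^{\infty} \frac{1}{\left(a^{2} + s^{2}\right)^{2}} \, ds = \frac{\pi}{4 a^{3}}$.

Repeating — each differentiation of $1/(s^2+a^2)^j$ produces $-2ja/(s^2+a^2)^{j+1}$ — and dividing through by $-2ja$ at each step yields, after $3$ differentiations in total,
$$\int_{0}^{\infty} \frac{1}{\left(a^{2} + s^{2}\right)^{4}} \, ds = \frac{5 \pi}{32 a^{7}}.$$

Setting $a = \frac{5}{3}$:
$$I = \frac{2187 \pi}{500000}.$$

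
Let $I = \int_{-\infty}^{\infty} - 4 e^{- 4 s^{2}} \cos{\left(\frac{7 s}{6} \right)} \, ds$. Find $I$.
$- \frac{2 \sqrt{\pi}}{e^{\frac{49}{576}}}$

Define $I(b) = \int_{-\infty}^{\infty} - 4 e^{- 4 s^{2}} \cos{\left(b s \right)} \, ds$.

Differentiating under the integral sign,
$$I'(b) = \int_{-\infty}^{\infty} 4 s e^{- 4 s^{2}} \sin{\left(b s \right)} \, ds.$$

Integrate $\int_{-\infty}^{\infty} s \sin(b s)\, e^{- 4 s^{2}}\, ds$ by parts with $u = \sin(b s)$ and $dv = s\, e^{- 4 s^{2}}\, ds$, giving $v = - \frac{e^{- 4 s^{2}}}{8}$. The boundary term vanishes and
$$\int_{-\infty}^{\infty} s \sin(b s)\, e^{- 4 s^{2}}\, ds = \frac{b}{8} \int_{-\infty}^{\infty} \cos(b s)\, e^{- 4 s^{2}}\, ds,$$
so $I'(b) = - \frac{b}{8}\, I(b)$.

This is a separable first-order ODE; solving with the initial condition $I(0) = \int_{-\infty}^{\infty} - 4 e^{- 4 s^{2}}\,ds = - 2 \sqrt{\pi}$ gives
$$I(b) = - 2 \sqrt{\pi} e^{- \frac{b^{2}}{16}}.$$

Setting $b = \frac{7}{6}$:
$$I = - \frac{2 \sqrt{\pi}}{e^{\frac{49}{576}}}.$$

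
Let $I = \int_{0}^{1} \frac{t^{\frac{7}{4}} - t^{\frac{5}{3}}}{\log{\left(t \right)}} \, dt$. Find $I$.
$\log{\left(\frac{33}{32} \right)}$

Replace the exponent $\frac{7}{4}$ by a parameter $a$: let $I(a) = \int_{0}^{1} \frac{- t^{\frac{5}{3}} + t^{a}}{\log{\left(t \right)}} \, dt$.

Since $\dfrac{\partial}{\partial a}\,t^{a} = t^{a} \ln t$, the $\ln t$ in the denominator cancels and
$$\frac{dI}{da} = \int_{0}^{1} t^{a} \, dt = \left[\frac{t^{a+1}}{a+1}\right]_0^1 = \frac{1}{a + 1}.$$

Integrating with respect to $a$ gives $I(a) = \log{\left(\frac{3 a}{8} + \frac{3}{8} \right)} + C$.

At $a = \frac{5}{3}$ the integrand is identically $0$, so $I(\frac{5}{3}) = 0$. The closed form gives $0$, hence $C = 0$.

Setting $a = \frac{7}{4}$:
$$I = \log{\left(\frac{33}{32} \right)}.$$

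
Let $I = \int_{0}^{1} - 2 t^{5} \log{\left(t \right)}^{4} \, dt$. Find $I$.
$- \frac{1}{162}$

Consider the simpler parametrised integral
$$J(a) = \int_{0}^{1} - 2 t^{a} \, dt = - \frac{2}{a + 1}.$$

Differentiating under the integral sign brings down a factor of $\ln t$:
$$\frac{dJ}{da} = \int_{0}^{1} - 2 t^{a} \log{\left(t \right)} \, dt = \frac{2}{\left(a + 1\right)^{2}}.$$

Repeating $4$ times in total — each differentiation brings down another $\ln t$ — gives
$$\frac{d^{4}J}{da^{4}} = \int_{0}^{1} - 2 t^{a} \log{\left(t \right)}^{4} \, dt = - \frac{48}{\left(a + 1\right)^{5}},$$
and the integrand here is exactly the target integrand, so $I = - \frac{48}{\left(a + 1\right)^{5}}$.

Setting $a = 5$:
$$I = - \frac{1}{162}.$$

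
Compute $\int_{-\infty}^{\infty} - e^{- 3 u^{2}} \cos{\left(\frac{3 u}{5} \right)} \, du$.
$- \frac{\sqrt{3} \sqrt{\pi}}{3 e^{\frac{3}{100}}}$

Let $b$ denote the cosine frequency and define $I(b) = \int_{-\infty}^{\infty} - e^{- 3 u^{2}} \cos{\left(b u \right)} \, du$.

Differentiating under the integral sign,
$$I'(b) = \int_{-\infty}^{\infty} u e^{- 3 u^{2}} \sin{\left(b u \right)} \, du.$$

Integrate $\int_{-\infty}^{\infty} u \sin(b u)\, e^{- 3 u^{2}}\, du$ by parts with $w = \sin(b u)$ and $dv = u\, e^{- 3 u^{2}}\, du$, giving $v = - \frac{e^{- 3 u^{2}}}{6}$. The boundary term vanishes and
$$\int_{-\infty}^{\infty} u \sin(b u)\, e^{- 3 u^{2}}\, du = \frac{b}{6} \int_{-\infty}^{\infty} \cos(b u)\, e^{- 3 u^{2}}\, du,$$
so $I'(b) = - \frac{b}{6}\, I(b)$.

This is a separable first-order ODE; solving with the initial condition $I(0) = \int_{-\infty}^{\infty} - e^{- 3 u^{2}}\,du = - \frac{\sqrt{3} \sqrt{\pi}}{3}$ gives
$$I(b) = - \frac{\sqrt{3} \sqrt{\pi} e^{- \frac{b^{2}}{12}}}{3}.$$

Setting $b = \frac{3}{5}$:
$$I = - \frac{\sqrt{3} \sqrt{\pi}}{3 e^{\frac{3}{100}}}.$$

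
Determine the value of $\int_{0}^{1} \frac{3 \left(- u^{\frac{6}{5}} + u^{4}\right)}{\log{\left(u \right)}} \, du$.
$\log{\left(\frac{15625}{1331} \right)}$

Replace the exponent $4$ by a parameter $a$: let $I(a) = \int_{0}^{1} \frac{3 \left(- u^{\frac{6}{5}} + u^{a}\right)}{\log{\left(u \right)}} \, du$.

Since $\dfrac{\partial}{\partial a}\,u^{a} = u^{a} \ln u$, the $\ln u$ in the denominator cancels and
$$\frac{dI}{da} = \int_{0}^{1} 3 u^{a} \, du = 3 \left[\frac{u^{a+1}}{a+1}\right]_0^1 = \frac{3}{a + 1}.$$

Integrating with respect to $a$ gives $I(a) = \log{\left(\frac{125 \left(a + 1\right)^{3}}{1331} \right)} + C$.

At $a = \frac{6}{5}$ the integrand is identically $0$, so $I(\frac{6}{5}) = 0$. The closed form gives $0$, hence $C = 0$.

Setting $a = 4$:
$$I = \log{\left(\frac{15625}{1331} \right)}.$$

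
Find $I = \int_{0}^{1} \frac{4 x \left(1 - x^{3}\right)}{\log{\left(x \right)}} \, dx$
$\log{\left(\frac{16}{625} \right)}$

Consider the one-parameter family: let $I(a) = \int_{0}^{1} \frac{4 \left(- x^{4} + x^{a}\right)}{\log{\left(x \right)}} \, dx$.

Since $\dfrac{\partial}{\partial a}\,x^{a} = x^{a} \ln x$, the $\ln x$ in the denominator cancels and
$$\frac{dI}{da} = \int_{0}^{1} 4 x^{a} \, dx = 4 \left[\frac{x^{a+1}}{a+1}\right]_0^1 = \frac{4}{a + 1}.$$

Integrating with respect to $a$ gives $I(a) = \log{\left(\frac{\left(a + 1\right)^{4}}{625} \right)} + C$.

At $a = 4$ the integrand is identically $0$, so $I(4) = 0$. The closed form gives $0$, hence $C = 0$.

Setting $a = 1$:
$$I = \log{\left(\frac{16}{625} \right)}.$$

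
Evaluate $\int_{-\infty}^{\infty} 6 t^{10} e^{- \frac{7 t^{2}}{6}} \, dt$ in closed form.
$\frac{196830 \sqrt{42} \sqrt{\pi}}{16807}$

Start from the elementary integral
$$J(a) = \int_{-\infty}^{\infty} 6 e^{- a t^{2}} \, dt = \frac{6 \sqrt{\pi}}{\sqrt{a}}.$$

Differentiating under the integral sign brings down a factor of $(-t^2)$:
$$\frac{dJ}{da} = \int_{-\infty}^{\infty} - 6 t^{2} e^{- a t^{2}} \, dt = - \frac{3 \sqrt{\pi}}{a^{\frac{3}{2}}}.$$

Repeating $5$ times in total — each differentiation brings down another $(-t^2)$ — gives
$$\frac{d^{5}J}{da^{5}} = \int_{-\infty}^{\infty} - 6 t^{10} e^{- a t^{2}} \, dt = - \frac{2835 \sqrt{\pi}}{16 a^{\frac{11}{2}}},$$
and the integrand here is $(-1)^{5}$ times the target integrand, so $I = (-1)^{5}\,\frac{d^{5}J}{da^{5}} = \frac{2835 \sqrt{\pi}}{16 a^{\frac{11}{2}}}$.

Setting $a = \frac{7}{6}$:
$$I = \frac{196830 \sqrt{42} \sqrt{\pi}}{16807}.$$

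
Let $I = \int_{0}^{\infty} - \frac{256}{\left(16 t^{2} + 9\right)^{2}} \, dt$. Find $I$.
$- \frac{16 \pi}{27}$

Begin with the known result
$$J(a) = \int_{0}^{\infty} - \frac{1}{a^{2} + t^{2}} \, dt = - \frac{\pi}{2 a}.$$

Differentiating under the integral sign with respect to $a$,
$$\frac{dJ}{da} = \int_{0}^{\infty} \frac{2 a}{\left(a^{2} + t^{2}\right)^{2}} \, dt = \frac{\pi}{2 a^{2}},$$
so $\int_{0}^{\infty} - \frac{1}{\left(a^{2} + t^{2}\right)^{2}} \, dt = - \frac{\pi}{4 a^{3}}$.

Setting $a = \frac{3}{4}$:
$$I = - \frac{16 \pi}{27}.$$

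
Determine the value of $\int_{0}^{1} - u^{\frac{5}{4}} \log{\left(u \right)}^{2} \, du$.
$- \frac{128}{729}$

Start from the elementary integral
$$J(a) = \int_{0}^{1} - u^{a} \, du = - \frac{1}{a + 1}.$$

Differentiating under the integral sign brings down a factor of $\ln u$:
$$\frac{dJ}{da} = \int_{0}^{1} - u^{a} \log{\left(u \right)} \, du = \frac{1}{\left(a + 1\right)^{2}}.$$

Repeating twice in total — each differentiation brings down another $\ln u$ — gives
$$\frac{d^{2}J}{da^{2}} = \int_{0}^{1} - u^{a} \log{\left(u \right)}^{2} \, du = - \frac{2}{\left(a + 1\right)^{3}},$$
and the integrand here is exactly the target integrand, so $I = - \frac{2}{\left(a + 1\right)^{3}}$.

Setting $a = \frac{5}{4}$:
$$I = - \frac{128}{729}.$$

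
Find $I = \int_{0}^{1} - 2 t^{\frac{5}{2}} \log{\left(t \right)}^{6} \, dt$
$- \frac{184320}{823543}$

Begin with the known integral
$$J(a) = \int_{0}^{1} - 2 t^{a} \, dt = - \frac{2}{a + 1}.$$

Differentiating under the integral sign brings down a factor of $\ln t$:
$$\frac{dJ}{da} = \int_{0}^{1} - 2 t^{a} \log{\left(t \right)} \, dt = \frac{2}{\left(a + 1\right)^{2}}.$$

Repeating $6$ times in total — each differentiation brings down another $\ln t$ — gives
$$\frac{d^{6}J}{da^{6}} = \int_{0}^{1} - 2 t^{a} \log{\left(t \right)}^{6} \, dt = - \frac{1440}{\left(a + 1\right)^{7}},$$
and the integrand here is exactly the target integrand, so $I = - \frac{1440}{\left(a + 1\right)^{7}}$.

Setting $a = \frac{5}{2}$:
$$I = - \frac{184320}{823543}.$$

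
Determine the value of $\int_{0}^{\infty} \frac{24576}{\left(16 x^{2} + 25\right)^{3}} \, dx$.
$\frac{1152 \pi}{3125}$

Recall the elementary integral
$$J(a) = \int_{0}^{\infty} \frac{6}{a^{2} + x^{2}} \, dx = \frac{3 \pi}{a}.$$

Differentiating under the integral sign with respect to $a$,
$$\frac{dJ}{da} = \int_{0}^{\infty} - \frac{12 a}{\left(a^{2} + x^{2}\right)^{2}} \, dx = - \frac{3 \pi}{a^{2}},$$
so $\int_{0}^{\infty} \frac{6}{\left(a^{2} + x^{2}\right)^{2}} \, dx = \frac{3 \pi}{2 a^{3}}$.

Repeating — each differentiation of $1/(x^2+a^2)^j$ produces $-2ja/(x^2+a^2)^{j+1}$ — and dividing through by $-2ja$ at each step yields, after $2$ differentiations in total,
$$\int_{0}^{\infty} \frac{6}{\left(a^{2} + x^{2}\right)^{3}} \, dx = \frac{9 \pi}{8 a^{5}}.$$

Setting $a = \frac{5}{4}$:
$$I = \frac{1152 \pi}{3125}.$$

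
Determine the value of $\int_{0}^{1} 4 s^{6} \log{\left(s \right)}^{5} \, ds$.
$- \frac{480}{117649}$

Begin with the known integral
$$J(a) = \int_{0}^{1} 4 s^{a} \, ds = \frac{4}{a + 1}.$$

Differentiating under the integral sign brings down a factor of $\ln s$:
$$\frac{dJ}{da} = \int_{0}^{1} 4 s^{a} \log{\left(s \right)} \, ds = - \frac{4}{\left(a + 1\right)^{2}}.$$

Repeating $5$ times in total — each differentiation brings down another $\ln s$ — gives
$$\frac{d^{5}J}{da^{5}} = \int_{0}^{1} 4 s^{a} \log{\left(s \right)}^{5} \, ds = - \frac{480}{\left(a + 1\right)^{6}},$$
and the integrand here is exactly the target integrand, so $I = - \frac{480}{\left(a + 1\right)^{6}}$.

Setting $a = 6$:
$$I = - \frac{480}{117649}.$$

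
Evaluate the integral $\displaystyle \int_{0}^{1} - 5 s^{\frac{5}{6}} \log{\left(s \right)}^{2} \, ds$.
$- \frac{2160}{1331}$

Start from the elementary integral
$$J(a) = \int_{0}^{1} - 5 s^{a} \, ds = - \frac{5}{a + 1}.$$

Differentiating under the integral sign brings down a factor of $\ln s$:
$$\frac{dJ}{da} = \int_{0}^{1} - 5 s^{a} \log{\left(s \right)} \, ds = \frac{5}{\left(a + 1\right)^{2}}.$$

Repeating twice in total — each differentiation brings down another $\ln s$ — gives
$$\frac{d^{2}J}{da^{2}} = \int_{0}^{1} - 5 s^{a} \log{\left(s \right)}^{2} \, ds = - \frac{10}{\left(a + 1\right)^{3}},$$
and the integrand here is exactly the target integrand, so $I = - \frac{10}{\left(a + 1\right)^{3}}$.

Setting $a = \frac{5}{6}$:
$$I = - \frac{2160}{1331}.$$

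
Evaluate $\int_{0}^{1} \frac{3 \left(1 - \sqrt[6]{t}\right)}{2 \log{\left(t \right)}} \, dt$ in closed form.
$- \log{\left(\frac{7 \sqrt{42}}{36} \right)}$

Introduce a parameter $a$ in the exponent: let $I(a) = \int_{0}^{1} \frac{3 \left(1 - t^{a}\right)}{2 \log{\left(t \right)}} \, dt$.

Since $\dfrac{\partial}{\partial a}\,t^{a} = t^{a} \ln t$, the $\ln t$ in the denominator cancels and
$$\frac{dI}{da} = \int_{0}^{1} - \frac{3}{2} t^{a} \, dt = - \frac{3}{2} \left[\frac{t^{a+1}}{a+1}\right]_0^1 = - \frac{3}{2 a + 2}.$$

Integrating with respect to $a$ gives $I(a) = - \frac{3 \log{\left(a + 1 \right)}}{2} + C$.

At $a = 0$ the integrand is identically $0$, so $I(0) = 0$. The closed form gives $0$, hence $C = 0$.

Setting $a = \frac{1}{6}$:
$$I = - \log{\left(\frac{7 \sqrt{42}}{36} \right)}.$$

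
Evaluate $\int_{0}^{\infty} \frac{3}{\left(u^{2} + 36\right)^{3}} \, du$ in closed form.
$\frac{\pi}{13824}$

Start from the standard arctangent integral
$$J(a) = \int_{0}^{\infty} \frac{3}{a^{2} + u^{2}} \, du = \frac{3 \pi}{2 a}.$$

Differentiating under the integral sign with respect to $a$,
$$\frac{dJ}{da} = \int_{0}^{\infty} - \frac{6 a}{\left(a^{2} + u^{2}\right)^{2}} \, du = - \frac{3 \pi}{2 a^{2}},$$
so $\int_{0}^{\infty} \frac{3}{\left(a^{2} + u^{2}\right)^{2}} \, du = \frac{3 \pi}{4 a^{3}}$.

Repeating — each differentiation of $1/(u^2+a^2)^j$ produces $-2ja/(u^2+a^2)^{j+1}$ — and dividing through by $-2ja$ at each step yields, after $2$ differentiations in total,
$$\int_{0}^{\infty} \frac{3}{\left(a^{2} + u^{2}\right)^{3}} \, du = \frac{9 \pi}{16 a^{5}}.$$

Setting $a = 6$:
$$I = \frac{\pi}{13824}.$$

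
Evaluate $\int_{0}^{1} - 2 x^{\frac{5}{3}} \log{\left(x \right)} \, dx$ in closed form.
$\frac{9}{32}$

Start from the elementary integral
$$J(a) = \int_{0}^{1} - 2 x^{a} \, dx = - \frac{2}{a + 1}.$$

Differentiating under the integral sign brings down a factor of $\ln x$:
$$\frac{dJ}{da} = \int_{0}^{1} - 2 x^{a} \log{\left(x \right)} \, dx = \frac{2}{\left(a + 1\right)^{2}}.$$

The integral on the left is $I$, so $I = \frac{2}{\left(a + 1\right)^{2}}$.

Setting $a = \frac{5}{3}$:
$$I = \frac{9}{32}.$$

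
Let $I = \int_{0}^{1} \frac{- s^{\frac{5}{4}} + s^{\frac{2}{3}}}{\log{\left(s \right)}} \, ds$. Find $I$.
$\log{\left(\frac{20}{27} \right)}$

Introduce a parameter $a$ in the exponent: let $I(a) = \int_{0}^{1} \frac{- s^{\frac{5}{4}} + s^{a}}{\log{\left(s \right)}} \, ds$.

Since $\dfrac{\partial}{\partial a}\,s^{a} = s^{a} \ln s$, the $\ln s$ in the denominator cancels and
$$\frac{dI}{da} = \int_{0}^{1} s^{a} \, ds = \left[\frac{s^{a+1}}{a+1}\right]_0^1 = \frac{1}{a + 1}.$$

Integrating with respect to $a$ gives $I(a) = \log{\left(\frac{4 a}{9} + \frac{4}{9} \right)} + C$.

At $a = \frac{5}{4}$ the integrand is identically $0$, so $I(\frac{5}{4}) = 0$. The closed form gives $0$, hence $C = 0$.

Setting $a = \frac{2}{3}$:
$$I = \log{\left(\frac{20}{27} \right)}.$$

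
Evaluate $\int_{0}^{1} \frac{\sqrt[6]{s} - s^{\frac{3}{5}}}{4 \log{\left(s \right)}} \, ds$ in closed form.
$\log{\left(\frac{3^{\frac{3}{4}} \sqrt[4]{35}}{6} \right)}$

Consider the one-parameter family: let $I(a) = \int_{0}^{1} \frac{\sqrt[6]{s} - s^{a}}{4 \log{\left(s \right)}} \, ds$.

Since $\dfrac{\partial}{\partial a}\,s^{a} = s^{a} \ln s$, the $\ln s$ in the denominator cancels and
$$\frac{dI}{da} = \int_{0}^{1} - \frac{1}{4} s^{a} \, ds = - \frac{1}{4} \left[\frac{s^{a+1}}{a+1}\right]_0^1 = - \frac{1}{4 a + 4}.$$

Integrating with respect to $a$ gives $I(a) = - \frac{\log{\left(a + 1 \right)}}{4} - \frac{\log{\left(6 \right)}}{4} + \frac{\log{\left(7 \right)}}{4} + C$.

At $a = \frac{1}{6}$ the integrand is identically $0$, so $I(\frac{1}{6}) = 0$. The closed form gives $0$, hence $C = 0$.

Setting $a = \frac{3}{5}$:
$$I = \log{\left(\frac{3^{\frac{3}{4}} \sqrt[4]{35}}{6} \right)}.$$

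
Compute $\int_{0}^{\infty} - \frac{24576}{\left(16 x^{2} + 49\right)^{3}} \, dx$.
$- \frac{1152 \pi}{16807}$

Recall the elementary integral
$$J(a) = \int_{0}^{\infty} - \frac{6}{a^{2} + x^{2}} \, dx = - \frac{3 \pi}{a}.$$

Differentiating under the integral sign with respect to $a$,
$$\frac{dJ}{da} = \int_{0}^{\infty} \frac{12 a}{\left(a^{2} + x^{2}\right)^{2}} \, dx = \frac{3 \pi}{a^{2}},$$
so $\int_{0}^{\infty} - \frac{6}{\left(a^{2} + x^{2}\right)^{2}} \, dx = - \frac{3 \pi}{2 a^{3}}$.

Repeating — each differentiation of $1/(x^2+a^2)^j$ produces $-2ja/(x^2+a^2)^{j+1}$ — and dividing through by $-2ja$ at each step yields, after $2$ differentiations in total,
$$\int_{0}^{\infty} - \frac{6}{\left(a^{2} + x^{2}\right)^{3}} \, dx = - \frac{9 \pi}{8 a^{5}}.$$

Setting $a = \frac{7}{4}$:
$$I = - \frac{1152 \pi}{16807}.$$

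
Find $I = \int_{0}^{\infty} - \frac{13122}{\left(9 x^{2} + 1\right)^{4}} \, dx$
$- \frac{10935 \pi}{16}$

Recall the elementary integral
$$J(a) = \int_{0}^{\infty} - \frac{2}{a^{2} + x^{2}} \, dx = - \frac{\pi}{a}.$$

Differentiating under the integral sign with respect to $a$,
$$\frac{dJ}{da} = \int_{0}^{\infty} \frac{4 a}{\left(a^{2} + x^{2}\right)^{2}} \, dx = \frac{\pi}{a^{2}},$$
so $\int_{0}^{\infty} - \frac{2}{\left(a^{2} + x^{2}\right)^{2}} \, dx = - \frac{\pi}{2 a^{3}}$.

Repeating — each differentiation of $1/(x^2+a^2)^j$ produces $-2ja/(x^2+a^2)^{j+1}$ — and dividing through by $-2ja$ at each step yields, after $3$ differentiations in total,
$$\int_{0}^{\infty} - \frac{2}{\left(a^{2} + x^{2}\right)^{4}} \, dx = - \frac{5 \pi}{16 a^{7}}.$$

Setting $a = \frac{1}{3}$:
$$I = - \frac{10935 \pi}{16}.$$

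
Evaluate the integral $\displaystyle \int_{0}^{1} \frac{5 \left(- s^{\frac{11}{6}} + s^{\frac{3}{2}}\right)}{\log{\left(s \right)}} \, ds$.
$\log{\left(\frac{759375}{1419857} \right)}$

Replace the exponent $\frac{3}{2}$ by a parameter $a$: let $I(a) = \int_{0}^{1} \frac{5 \left(- s^{\frac{11}{6}} + s^{a}\right)}{\log{\left(s \right)}} \, ds$.

Since $\dfrac{\partial}{\partial a}\,s^{a} = s^{a} \ln s$, the $\ln s$ in the denominator cancels and
$$\frac{dI}{da} = \int_{0}^{1} 5 s^{a} \, ds = 5 \left[\frac{s^{a+1}}{a+1}\right]_0^1 = \frac{5}{a + 1}.$$

Integrating with respect to $a$ gives $I(a) = \log{\left(\frac{7776 \left(a + 1\right)^{5}}{1419857} \right)} + C$.

At $a = \frac{11}{6}$ the integrand is identically $0$, so $I(\frac{11}{6}) = 0$. The closed form gives $0$, hence $C = 0$.

Setting $a = \frac{3}{2}$:
$$I = \log{\left(\frac{759375}{1419857} \right)}.$$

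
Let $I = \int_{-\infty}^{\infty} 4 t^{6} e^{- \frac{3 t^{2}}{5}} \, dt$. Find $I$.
$\frac{625 \sqrt{15} \sqrt{\pi}}{54}$

Start from the elementary integral
$$J(a) = \int_{-\infty}^{\infty} 4 e^{- a t^{2}} \, dt = \frac{4 \sqrt{\pi}}{\sqrt{a}}.$$

Differentiating under the integral sign brings down a factor of $(-t^2)$:
$$\frac{dJ}{da} = \int_{-\infty}^{\infty} - 4 t^{2} e^{- a t^{2}} \, dt = - \frac{2 \sqrt{\pi}}{a^{\frac{3}{2}}}.$$

Repeating $3$ times in total — each differentiation brings down another $(-t^2)$ — gives
$$\frac{d^{3}J}{da^{3}} = \int_{-\infty}^{\infty} - 4 t^{6} e^{- a t^{2}} \, dt = - \frac{15 \sqrt{\pi}}{2 a^{\frac{7}{2}}},$$
and the integrand here is $(-1)^{3}$ times the target integrand, so $I = (-1)^{3}\,\frac{d^{3}J}{da^{3}} = \frac{15 \sqrt{\pi}}{2 a^{\frac{7}{2}}}$.

Setting $a = \frac{3}{5}$:
$$I = \frac{625 \sqrt{15} \sqrt{\pi}}{54}.$$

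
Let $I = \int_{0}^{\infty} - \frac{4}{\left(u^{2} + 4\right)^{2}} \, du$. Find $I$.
$- \frac{\pi}{8}$

Start from the standard arctangent integral
$$J(a) = \int_{0}^{\infty} - \frac{4}{a^{2} + u^{2}} \, du = - \frac{2 \pi}{a}.$$

Differentiating under the integral sign with respect to $a$,
$$\frac{dJ}{da} = \int_{0}^{\infty} \frac{8 a}{\left(a^{2} + u^{2}\right)^{2}} \, du = \frac{2 \pi}{a^{2}},$$
so $\int_{0}^{\infty} - \frac{4}{\left(a^{2} + u^{2}\right)^{2}} \, du = - \frac{\pi}{a^{3}}$.

Setting $a = 2$:
$$I = - \frac{\pi}{8}.$$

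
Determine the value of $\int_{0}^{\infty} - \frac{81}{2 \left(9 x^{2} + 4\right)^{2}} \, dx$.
$- \frac{27 \pi}{64}$

Recall the elementary integral
$$J(a) = \int_{0}^{\infty} - \frac{1}{2 \left(a^{2} + x^{2}\right)} \, dx = - \frac{\pi}{4 a}.$$

Differentiating under the integral sign with respect to $a$,
$$\frac{dJ}{da} = \int_{0}^{\infty} \frac{a}{\left(a^{2} + x^{2}\right)^{2}} \, dx = \frac{\pi}{4 a^{2}},$$
so $\int_{0}^{\infty} - \frac{1}{2 \left(a^{2} + x^{2}\right)^{2}} \, dx = - \frac{\pi}{8 a^{3}}$.

Setting $a = \frac{2}{3}$:
$$I = - \frac{27 \pi}{64}.$$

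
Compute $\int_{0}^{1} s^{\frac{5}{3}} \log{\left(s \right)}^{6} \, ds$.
$\frac{98415}{131072}$

Start from the elementary integral
$$J(a) = \int_{0}^{1} s^{a} \, ds = \frac{1}{a + 1}.$$

Differentiating under the integral sign brings down a factor of $\ln s$:
$$\frac{dJ}{da} = \int_{0}^{1} s^{a} \log{\left(s \right)} \, ds = - \frac{1}{\left(a + 1\right)^{2}}.$$

Repeating $6$ times in total — each differentiation brings down another $\ln s$ — gives
$$\frac{d^{6}J}{da^{6}} = \int_{0}^{1} s^{a} \log{\left(s \right)}^{6} \, ds = \frac{720}{\left(a + 1\right)^{7}},$$
and the integrand here is exactly the target integrand, so $I = \frac{720}{\left(a + 1\right)^{7}}$.

Setting $a = \frac{5}{3}$:
$$I = \frac{98415}{131072}.$$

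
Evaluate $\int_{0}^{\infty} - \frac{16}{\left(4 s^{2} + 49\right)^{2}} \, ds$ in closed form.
$- \frac{2 \pi}{343}$

Start from the standard arctangent integral
$$J(a) = \int_{0}^{\infty} - \frac{1}{a^{2} + s^{2}} \, ds = - \frac{\pi}{2 a}.$$

Differentiating under the integral sign with respect to $a$,
$$\frac{dJ}{da} = \int_{0}^{\infty} \frac{2 a}{\left(a^{2} + s^{2}\right)^{2}} \, ds = \frac{\pi}{2 a^{2}},$$
so $\int_{0}^{\infty} - \frac{1}{\left(a^{2} + s^{2}\right)^{2}} \, ds = - \frac{\pi}{4 a^{3}}$.

Setting $a = \frac{7}{2}$:
$$I = - \frac{2 \pi}{343}.$$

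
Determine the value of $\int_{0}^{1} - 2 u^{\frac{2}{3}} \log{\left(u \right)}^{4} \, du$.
$- \frac{11664}{3125}$

Consider the simpler parametrised integral
$$J(a) = \int_{0}^{1} - 2 u^{a} \, du = - \frac{2}{a + 1}.$$

Differentiating under the integral sign brings down a factor of $\ln u$:
$$\frac{dJ}{da} = \int_{0}^{1} - 2 u^{a} \log{\left(u \right)} \, du = \frac{2}{\left(a + 1\right)^{2}}.$$

Repeating $4$ times in total — each differentiation brings down another $\ln u$ — gives
$$\frac{d^{4}J}{da^{4}} = \int_{0}^{1} - 2 u^{a} \log{\left(u \right)}^{4} \, du = - \frac{48}{\left(a + 1\right)^{5}},$$
and the integrand here is exactly the target integrand, so $I = - \frac{48}{\left(a + 1\right)^{5}}$.

Setting $a = \frac{2}{3}$:
$$I = - \frac{11664}{3125}.$$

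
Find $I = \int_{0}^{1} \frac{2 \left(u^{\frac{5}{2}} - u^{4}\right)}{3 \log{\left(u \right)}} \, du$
$\log{\left(\frac{\sqrt[3]{10} \cdot 7^{\frac{2}{3}}}{10} \right)}$

Introduce a parameter $a$ in the exponent: let $I(a) = \int_{0}^{1} \frac{2 \left(- u^{4} + u^{a}\right)}{3 \log{\left(u \right)}} \, du$.

Since $\dfrac{\partial}{\partial a}\,u^{a} = u^{a} \ln u$, the $\ln u$ in the denominator cancels and
$$\frac{dI}{da} = \int_{0}^{1} \frac{2}{3} u^{a} \, du = \frac{2}{3} \left[\frac{u^{a+1}}{a+1}\right]_0^1 = \frac{2}{3 \left(a + 1\right)}.$$

Integrating with respect to $a$ gives $I(a) = \frac{2 \log{\left(a + 1 \right)}}{3} - \frac{2 \log{\left(5 \right)}}{3} + C$.

At $a = 4$ the integrand is identically $0$, so $I(4) = 0$. The closed form gives $0$, hence $C = 0$.

Setting $a = \frac{5}{2}$:
$$I = \log{\left(\frac{\sqrt[3]{10} \cdot 7^{\frac{2}{3}}}{10} \right)}.$$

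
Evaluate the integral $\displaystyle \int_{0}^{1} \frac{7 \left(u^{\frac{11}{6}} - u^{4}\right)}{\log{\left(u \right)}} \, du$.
$- \log{\left(\frac{21870000000}{410338673} \right)}$

Consider the one-parameter family: let $I(a) = \int_{0}^{1} \frac{7 \left(u^{\frac{11}{6}} - u^{a}\right)}{\log{\left(u \right)}} \, du$.

Since $\dfrac{\partial}{\partial a}\,u^{a} = u^{a} \ln u$, the $\ln u$ in the denominator cancels and
$$\frac{dI}{da} = \int_{0}^{1} -7 u^{a} \, du = -7 \left[\frac{u^{a+1}}{a+1}\right]_0^1 = - \frac{7}{a + 1}.$$

Integrating with respect to $a$ gives $I(a) = - \log{\left(\frac{279936 \left(a + 1\right)^{7}}{410338673} \right)} + C$.

At $a = \frac{11}{6}$ the integrand is identically $0$, so $I(\frac{11}{6}) = 0$. The closed form gives $0$, hence $C = 0$.

Setting $a = 4$:
$$I = - \log{\left(\frac{21870000000}{410338673} \right)}.$$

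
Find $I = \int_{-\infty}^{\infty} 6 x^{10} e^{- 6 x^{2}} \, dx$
$\frac{35 \sqrt{6} \sqrt{\pi}}{9216}$

Begin with the known integral
$$J(a) = \int_{-\infty}^{\infty} 6 e^{- a x^{2}} \, dx = \frac{6 \sqrt{\pi}}{\sqrt{a}}.$$

Differentiating under the integral sign brings down a factor of $(-x^2)$:
$$\frac{dJ}{da} = \int_{-\infty}^{\infty} - 6 x^{2} e^{- a x^{2}} \, dx = - \frac{3 \sqrt{\pi}}{a^{\frac{3}{2}}}.$$

Repeating $5$ times in total — each differentiation brings down another $(-x^2)$ — gives
$$\frac{d^{5}J}{da^{5}} = \int_{-\infty}^{\infty} - 6 x^{10} e^{- a x^{2}} \, dx = - \frac{2835 \sqrt{\pi}}{16 a^{\frac{11}{2}}},$$
and the integrand here is $(-1)^{5}$ times the target integrand, so $I = (-1)^{5}\,\frac{d^{5}J}{da^{5}} = \frac{2835 \sqrt{\pi}}{16 a^{\frac{11}{2}}}$.

Setting $a = 6$:
$$I = \frac{35 \sqrt{6} \sqrt{\pi}}{9216}.$$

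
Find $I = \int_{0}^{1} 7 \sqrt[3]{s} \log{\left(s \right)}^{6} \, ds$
$\frac{688905}{1024}$

Begin with the known integral
$$J(a) = \int_{0}^{1} 7 s^{a} \, ds = \frac{7}{a + 1}.$$

Differentiating under the integral sign brings down a factor of $\ln s$:
$$\frac{dJ}{da} = \int_{0}^{1} 7 s^{a} \log{\left(s \right)} \, ds = - \frac{7}{\left(a + 1\right)^{2}}.$$

Repeating $6$ times in total — each differentiation brings down another $\ln s$ — gives
$$\frac{d^{6}J}{da^{6}} = \int_{0}^{1} 7 s^{a} \log{\left(s \right)}^{6} \, ds = \frac{5040}{\left(a + 1\right)^{7}},$$
and the integrand here is exactly the target integrand, so $I = \frac{5040}{\left(a + 1\right)^{7}}$.

Setting $a = \frac{1}{3}$:
$$I = \frac{688905}{1024}.$$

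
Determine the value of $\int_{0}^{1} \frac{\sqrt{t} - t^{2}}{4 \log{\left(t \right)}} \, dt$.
$- \frac{\log{\left(2 \right)}}{4}$

Consider the one-parameter family: let $I(a) = \int_{0}^{1} \frac{\sqrt{t} - t^{a}}{4 \log{\left(t \right)}} \, dt$.

Since $\dfrac{\partial}{\partial a}\,t^{a} = t^{a} \ln t$, the $\ln t$ in the denominator cancels and
$$\frac{dI}{da} = \int_{0}^{1} - \frac{1}{4} t^{a} \, dt = - \frac{1}{4} \left[\frac{t^{a+1}}{a+1}\right]_0^1 = - \frac{1}{4 a + 4}.$$

Integrating with respect to $a$ gives $I(a) = - \frac{\log{\left(a + 1 \right)}}{4} - \frac{\log{\left(2 \right)}}{4} + \frac{\log{\left(3 \right)}}{4} + C$.

At $a = \frac{1}{2}$ the integrand is identically $0$, so $I(\frac{1}{2}) = 0$. The closed form gives $0$, hence $C = 0$.

Setting $a = 2$:
$$I = - \frac{\log{\left(2 \right)}}{4}.$$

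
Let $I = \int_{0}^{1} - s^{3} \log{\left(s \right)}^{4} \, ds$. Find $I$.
$- \frac{3}{128}$

Begin with the known integral
$$J(a) = \int_{0}^{1} - s^{a} \, ds = - \frac{1}{a + 1}.$$

Differentiating under the integral sign brings down a factor of $\ln s$:
$$\frac{dJ}{da} = \int_{0}^{1} - s^{a} \log{\left(s \right)} \, ds = \frac{1}{\left(a + 1\right)^{2}}.$$

Repeating $4$ times in total — each differentiation brings down another $\ln s$ — gives
$$\frac{d^{4}J}{da^{4}} = \int_{0}^{1} - s^{a} \log{\left(s \right)}^{4} \, ds = - \frac{24}{\left(a + 1\right)^{5}},$$
and the integrand here is exactly the target integrand, so $I = - \frac{24}{\left(a + 1\right)^{5}}$.

Setting $a = 3$:
$$I = - \frac{3}{128}.$$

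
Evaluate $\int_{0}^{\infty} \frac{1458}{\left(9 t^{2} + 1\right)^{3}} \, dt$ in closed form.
$\frac{729 \pi}{8}$

Recall the elementary integral
$$J(a) = \int_{0}^{\infty} \frac{2}{a^{2} + t^{2}} \, dt = \frac{\pi}{a}.$$

Differentiating under the integral sign with respect to $a$,
$$\frac{dJ}{da} = \int_{0}^{\infty} - \frac{4 a}{\left(a^{2} + t^{2}\right)^{2}} \, dt = - \frac{\pi}{a^{2}},$$
so $\int_{0}^{\infty} \frac{2}{\left(a^{2} + t^{2}\right)^{2}} \, dt = \frac{\pi}{2 a^{3}}$.

Repeating — each differentiation of $1/(t^2+a^2)^j$ produces $-2ja/(t^2+a^2)^{j+1}$ — and dividing through by $-2ja$ at each step yields, after $2$ differentiations in total,
$$\int_{0}^{\infty} \frac{2}{\left(a^{2} + t^{2}\right)^{3}} \, dt = \frac{3 \pi}{8 a^{5}}.$$

Setting $a = \frac{1}{3}$:
$$I = \frac{729 \pi}{8}.$$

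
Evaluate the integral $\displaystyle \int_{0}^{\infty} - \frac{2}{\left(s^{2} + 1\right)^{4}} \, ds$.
$- \frac{5 \pi}{16}$

Recall the elementary integral
$$J(a) = \int_{0}^{\infty} - \frac{2}{a^{2} + s^{2}} \, ds = - \frac{\pi}{a}.$$

Differentiating under the integral sign with respect to $a$,
$$\frac{dJ}{da} = \int_{0}^{\infty} \frac{4 a}{\left(a^{2} + s^{2}\right)^{2}} \, ds = \frac{\pi}{a^{2}},$$
so $\int_{0}^{\infty} - \frac{2}{\left(a^{2} + s^{2}\right)^{2}} \, ds = - \frac{\pi}{2 a^{3}}$.

Repeating — each differentiation of $1/(s^2+a^2)^j$ produces $-2ja/(s^2+a^2)^{j+1}$ — and dividing through by $-2ja$ at each step yields, after $3$ differentiations in total,
$$\int_{0}^{\infty} - \frac{2}{\left(a^{2} + s^{2}\right)^{4}} \, ds = - \frac{5 \pi}{16 a^{7}}.$$

Setting $a = 1$:
$$I = - \frac{5 \pi}{16}.$$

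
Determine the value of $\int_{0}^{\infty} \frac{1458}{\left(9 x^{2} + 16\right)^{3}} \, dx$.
$\frac{729 \pi}{8192}$

Recall the elementary integral
$$J(a) = \int_{0}^{\infty} \frac{2}{a^{2} + x^{2}} \, dx = \frac{\pi}{a}.$$

Differentiating under the integral sign with respect to $a$,
$$\frac{dJ}{da} = \int_{0}^{\infty} - \frac{4 a}{\left(a^{2} + x^{2}\right)^{2}} \, dx = - \frac{\pi}{a^{2}},$$
so $\int_{0}^{\infty} \frac{2}{\left(a^{2} + x^{2}\right)^{2}} \, dx = \frac{\pi}{2 a^{3}}$.

Repeating — each differentiation of $1/(x^2+a^2)^j$ produces $-2ja/(x^2+a^2)^{j+1}$ — and dividing through by $-2ja$ at each step yields, after $2$ differentiations in total,
$$\int_{0}^{\infty} \frac{2}{\left(a^{2} + x^{2}\right)^{3}} \, dx = \frac{3 \pi}{8 a^{5}}.$$

Setting $a = \frac{4}{3}$:
$$I = \frac{729 \pi}{8192}.$$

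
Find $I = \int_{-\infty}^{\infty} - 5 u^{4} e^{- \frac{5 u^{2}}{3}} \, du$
$- \frac{27 \sqrt{15} \sqrt{\pi}}{100}$

Consider the simpler parametrised integral
$$J(a) = \int_{-\infty}^{\infty} - 5 e^{- a u^{2}} \, du = - \frac{5 \sqrt{\pi}}{\sqrt{a}}.$$

Differentiating under the integral sign brings down a factor of $(-u^2)$:
$$\frac{dJ}{da} = \int_{-\infty}^{\infty} 5 u^{2} e^{- a u^{2}} \, du = \frac{5 \sqrt{\pi}}{2 a^{\frac{3}{2}}}.$$

Repeating twice in total — each differentiation brings down another $(-u^2)$ — gives
$$\frac{d^{2}J}{da^{2}} = \int_{-\infty}^{\infty} - 5 u^{4} e^{- a u^{2}} \, du = - \frac{15 \sqrt{\pi}}{4 a^{\frac{5}{2}}},$$
and the integrand here is exactly the target integrand, so $I = - \frac{15 \sqrt{\pi}}{4 a^{\frac{5}{2}}}$.

Setting $a = \frac{5}{3}$:
$$I = - \frac{27 \sqrt{15} \sqrt{\pi}}{100}.$$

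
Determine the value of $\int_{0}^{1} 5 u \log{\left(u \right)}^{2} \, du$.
$\frac{5}{4}$

Consider the simpler parametrised integral
$$J(a) = \int_{0}^{1} 5 u^{a} \, du = \frac{5}{a + 1}.$$

Differentiating under the integral sign brings down a factor of $\ln u$:
$$\frac{dJ}{da} = \int_{0}^{1} 5 u^{a} \log{\left(u \right)} \, du = - \frac{5}{\left(a + 1\right)^{2}}.$$

Repeating twice in total — each differentiation brings down another $\ln u$ — gives
$$\frac{d^{2}J}{da^{2}} = \int_{0}^{1} 5 u^{a} \log{\left(u \right)}^{2} \, du = \frac{10}{\left(a + 1\right)^{3}},$$
and the integrand here is exactly the target integrand, so $I = \frac{10}{\left(a + 1\right)^{3}}$.

Setting $a = 1$:
$$I = \frac{5}{4}.$$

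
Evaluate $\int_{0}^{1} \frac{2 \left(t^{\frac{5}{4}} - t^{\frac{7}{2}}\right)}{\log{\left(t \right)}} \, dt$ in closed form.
$- \log{\left(4 \right)}$

Introduce a parameter $a$ in the exponent: let $I(a) = \int_{0}^{1} \frac{2 \left(- t^{\frac{7}{2}} + t^{a}\right)}{\log{\left(t \right)}} \, dt$.

Since $\dfrac{\partial}{\partial a}\,t^{a} = t^{a} \ln t$, the $\ln t$ in the denominator cancels and
$$\frac{dI}{da} = \int_{0}^{1} 2 t^{a} \, dt = 2 \left[\frac{t^{a+1}}{a+1}\right]_0^1 = \frac{2}{a + 1}.$$

Integrating with respect to $a$ gives $I(a) = \log{\left(\frac{4 \left(a + 1\right)^{2}}{81} \right)} + C$.

At $a = \frac{7}{2}$ the integrand is identically $0$, so $I(\frac{7}{2}) = 0$. The closed form gives $0$, hence $C = 0$.

Setting $a = \frac{5}{4}$:
$$I = - \log{\left(4 \right)}.$$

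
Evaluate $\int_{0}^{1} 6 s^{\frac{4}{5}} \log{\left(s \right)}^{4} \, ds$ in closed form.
$\frac{50000}{6561}$

Start from the elementary integral
$$J(a) = \int_{0}^{1} 6 s^{a} \, ds = \frac{6}{a + 1}.$$

Differentiating under the integral sign brings down a factor of $\ln s$:
$$\frac{dJ}{da} = \int_{0}^{1} 6 s^{a} \log{\left(s \right)} \, ds = - \frac{6}{\left(a + 1\right)^{2}}.$$

Repeating $4$ times in total — each differentiation brings down another $\ln s$ — gives
$$\frac{d^{4}J}{da^{4}} = \int_{0}^{1} 6 s^{a} \log{\left(s \right)}^{4} \, ds = \frac{144}{\left(a + 1\right)^{5}},$$
and the integrand here is exactly the target integrand, so $I = \frac{144}{\left(a + 1\right)^{5}}$.

Setting $a = \frac{4}{5}$:
$$I = \frac{50000}{6561}.$$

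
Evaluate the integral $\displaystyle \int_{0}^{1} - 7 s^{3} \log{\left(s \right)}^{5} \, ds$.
$\frac{105}{512}$

Begin with the known integral
$$J(a) = \int_{0}^{1} - 7 s^{a} \, ds = - \frac{7}{a + 1}.$$

Differentiating under the integral sign brings down a factor of $\ln s$:
$$\frac{dJ}{da} = \int_{0}^{1} - 7 s^{a} \log{\left(s \right)} \, ds = \frac{7}{\left(a + 1\right)^{2}}.$$

Repeating $5$ times in total — each differentiation brings down another $\ln s$ — gives
$$\frac{d^{5}J}{da^{5}} = \int_{0}^{1} - 7 s^{a} \log{\left(s \right)}^{5} \, ds = \frac{840}{\left(a + 1\right)^{6}},$$
and the integrand here is exactly the target integrand, so $I = \frac{840}{\left(a + 1\right)^{6}}$.

Setting $a = 3$:
$$I = \frac{105}{512}.$$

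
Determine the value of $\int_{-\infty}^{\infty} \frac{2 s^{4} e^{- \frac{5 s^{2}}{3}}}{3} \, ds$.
$\frac{9 \sqrt{15} \sqrt{\pi}}{250}$

Begin with the known integral
$$J(a) = \int_{-\infty}^{\infty} \frac{2 e^{- a s^{2}}}{3} \, ds = \frac{2 \sqrt{\pi}}{3 \sqrt{a}}.$$

Differentiating under the integral sign brings down a factor of $(-s^2)$:
$$\frac{dJ}{da} = \int_{-\infty}^{\infty} - \frac{2 s^{2} e^{- a s^{2}}}{3} \, ds = - \frac{\sqrt{\pi}}{3 a^{\frac{3}{2}}}.$$

Repeating twice in total — each differentiation brings down another $(-s^2)$ — gives
$$\frac{d^{2}J}{da^{2}} = \int_{-\infty}^{\infty} \frac{2 s^{4} e^{- a s^{2}}}{3} \, ds = \frac{\sqrt{\pi}}{2 a^{\frac{5}{2}}},$$
and the integrand here is exactly the target integrand, so $I = \frac{\sqrt{\pi}}{2 a^{\frac{5}{2}}}$.

Setting $a = \frac{5}{3}$:
$$I = \frac{9 \sqrt{15} \sqrt{\pi}}{250}.$$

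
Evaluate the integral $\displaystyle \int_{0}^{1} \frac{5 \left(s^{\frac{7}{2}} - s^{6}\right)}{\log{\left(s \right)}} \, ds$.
$- \log{\left(\frac{537824}{59049} \right)}$

Replace the exponent $6$ by a parameter $a$: let $I(a) = \int_{0}^{1} \frac{5 \left(s^{\frac{7}{2}} - s^{a}\right)}{\log{\left(s \right)}} \, ds$.

Since $\dfrac{\partial}{\partial a}\,s^{a} = s^{a} \ln s$, the $\ln s$ in the denominator cancels and
$$\frac{dI}{da} = \int_{0}^{1} -5 s^{a} \, ds = -5 \left[\frac{s^{a+1}}{a+1}\right]_0^1 = - \frac{5}{a + 1}.$$

Integrating with respect to $a$ gives $I(a) = - \log{\left(\frac{32 \left(a + 1\right)^{5}}{59049} \right)} + C$.

At $a = \frac{7}{2}$ the integrand is identically $0$, so $I(\frac{7}{2}) = 0$. The closed form gives $0$, hence $C = 0$.

Setting $a = 6$:
$$I = - \log{\left(\frac{537824}{59049} \right)}.$$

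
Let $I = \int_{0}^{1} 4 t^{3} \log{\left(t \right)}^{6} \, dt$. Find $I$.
$\frac{45}{256}$

Consider the simpler parametrised integral
$$J(a) = \int_{0}^{1} 4 t^{a} \, dt = \frac{4}{a + 1}.$$

Differentiating under the integral sign brings down a factor of $\ln t$:
$$\frac{dJ}{da} = \int_{0}^{1} 4 t^{a} \log{\left(t \right)} \, dt = - \frac{4}{\left(a + 1\right)^{2}}.$$

Repeating $6$ times in total — each differentiation brings down another $\ln t$ — gives
$$\frac{d^{6}J}{da^{6}} = \int_{0}^{1} 4 t^{a} \log{\left(t \right)}^{6} \, dt = \frac{2880}{\left(a + 1\right)^{7}},$$
and the integrand here is exactly the target integrand, so $I = \frac{2880}{\left(a + 1\right)^{7}}$.

Setting $a = 3$:
$$I = \frac{45}{256}.$$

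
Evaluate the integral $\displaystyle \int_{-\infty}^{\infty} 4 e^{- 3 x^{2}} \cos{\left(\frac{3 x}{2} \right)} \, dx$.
$\frac{4 \sqrt{3} \sqrt{\pi}}{3 e^{\frac{3}{16}}}$

Define $I(b) = \int_{-\infty}^{\infty} 4 e^{- 3 x^{2}} \cos{\left(b x \right)} \, dx$.

Differentiating under the integral sign,
$$I'(b) = \int_{-\infty}^{\infty} - 4 x e^{- 3 x^{2}} \sin{\left(b x \right)} \, dx.$$

Integrate $\int_{-\infty}^{\infty} x \sin(b x)\, e^{- 3 x^{2}}\, dx$ by parts with $u = \sin(b x)$ and $dv = x\, e^{- 3 x^{2}}\, dx$, giving $v = - \frac{e^{- 3 x^{2}}}{6}$. The boundary term vanishes and
$$\int_{-\infty}^{\infty} x \sin(b x)\, e^{- 3 x^{2}}\, dx = \frac{b}{6} \int_{-\infty}^{\infty} \cos(b x)\, e^{- 3 x^{2}}\, dx,$$
so $I'(b) = - \frac{b}{6}\, I(b)$.

This is a separable first-order ODE; solving with the initial condition $I(0) = \int_{-\infty}^{\infty} 4 e^{- 3 x^{2}}\,dx = \frac{4 \sqrt{3} \sqrt{\pi}}{3}$ gives
$$I(b) = \frac{4 \sqrt{3} \sqrt{\pi} e^{- \frac{b^{2}}{12}}}{3}.$$

Setting $b = \frac{3}{2}$:
$$I = \frac{4 \sqrt{3} \sqrt{\pi}}{3 e^{\frac{3}{16}}}.$$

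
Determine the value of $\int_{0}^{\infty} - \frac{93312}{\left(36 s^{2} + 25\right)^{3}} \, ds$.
$- \frac{2916 \pi}{3125}$

Begin with the known result
$$J(a) = \int_{0}^{\infty} - \frac{2}{a^{2} + s^{2}} \, ds = - \frac{\pi}{a}.$$

Differentiating under the integral sign with respect to $a$,
$$\frac{dJ}{da} = \int_{0}^{\infty} \frac{4 a}{\left(a^{2} + s^{2}\right)^{2}} \, ds = \frac{\pi}{a^{2}},$$
so $\int_{0}^{\infty} - \frac{2}{\left(a^{2} + s^{2}\right)^{2}} \, ds = - \frac{\pi}{2 a^{3}}$.

Repeating — each differentiation of $1/(s^2+a^2)^j$ produces $-2ja/(s^2+a^2)^{j+1}$ — and dividing through by $-2ja$ at each step yields, after $2$ differentiations in total,
$$\int_{0}^{\infty} - \frac{2}{\left(a^{2} + s^{2}\right)^{3}} \, ds = - \frac{3 \pi}{8 a^{5}}.$$

Setting $a = \frac{5}{6}$:
$$I = - \frac{2916 \pi}{3125}.$$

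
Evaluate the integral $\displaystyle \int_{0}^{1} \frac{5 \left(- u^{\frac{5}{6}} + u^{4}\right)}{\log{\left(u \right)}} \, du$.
$\log{\left(\frac{24300000}{161051} \right)}$

Replace the exponent $4$ by a parameter $a$: let $I(a) = \int_{0}^{1} \frac{5 \left(- u^{\frac{5}{6}} + u^{a}\right)}{\log{\left(u \right)}} \, du$.

Since $\dfrac{\partial}{\partial a}\,u^{a} = u^{a} \ln u$, the $\ln u$ in the denominator cancels and
$$\frac{dI}{da} = \int_{0}^{1} 5 u^{a} \, du = 5 \left[\frac{u^{a+1}}{a+1}\right]_0^1 = \frac{5}{a + 1}.$$

Integrating with respect to $a$ gives $I(a) = \log{\left(\frac{7776 \left(a + 1\right)^{5}}{161051} \right)} + C$.

At $a = \frac{5}{6}$ the integrand is identically $0$, so $I(\frac{5}{6}) = 0$. The closed form gives $0$, hence $C = 0$.

Setting $a = 4$:
$$I = \log{\left(\frac{24300000}{161051} \right)}.$$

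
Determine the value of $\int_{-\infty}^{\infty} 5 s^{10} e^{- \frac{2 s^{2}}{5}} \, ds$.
$\frac{14765625 \sqrt{10} \sqrt{\pi}}{2048}$

Consider the simpler parametrised integral
$$J(a) = \int_{-\infty}^{\infty} 5 e^{- a s^{2}} \, ds = \frac{5 \sqrt{\pi}}{\sqrt{a}}.$$

Differentiating under the integral sign brings down a factor of $(-s^2)$:
$$\frac{dJ}{da} = \int_{-\infty}^{\infty} - 5 s^{2} e^{- a s^{2}} \, ds = - \frac{5 \sqrt{\pi}}{2 a^{\frac{3}{2}}}.$$

Repeating $5$ times in total — each differentiation brings down another $(-s^2)$ — gives
$$\frac{d^{5}J}{da^{5}} = \int_{-\infty}^{\infty} - 5 s^{10} e^{- a s^{2}} \, ds = - \frac{4725 \sqrt{\pi}}{32 a^{\frac{11}{2}}},$$
and the integrand here is $(-1)^{5}$ times the target integrand, so $I = (-1)^{5}\,\frac{d^{5}J}{da^{5}} = \frac{4725 \sqrt{\pi}}{32 a^{\frac{11}{2}}}$.

Setting $a = \frac{2}{5}$:
$$I = \frac{14765625 \sqrt{10} \sqrt{\pi}}{2048}.$$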